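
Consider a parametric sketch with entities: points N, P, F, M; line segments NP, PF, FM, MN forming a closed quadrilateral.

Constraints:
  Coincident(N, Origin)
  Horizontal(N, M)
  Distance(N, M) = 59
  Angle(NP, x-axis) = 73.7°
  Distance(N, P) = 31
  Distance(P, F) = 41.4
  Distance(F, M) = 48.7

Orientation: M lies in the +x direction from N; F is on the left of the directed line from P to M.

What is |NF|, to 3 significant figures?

66.0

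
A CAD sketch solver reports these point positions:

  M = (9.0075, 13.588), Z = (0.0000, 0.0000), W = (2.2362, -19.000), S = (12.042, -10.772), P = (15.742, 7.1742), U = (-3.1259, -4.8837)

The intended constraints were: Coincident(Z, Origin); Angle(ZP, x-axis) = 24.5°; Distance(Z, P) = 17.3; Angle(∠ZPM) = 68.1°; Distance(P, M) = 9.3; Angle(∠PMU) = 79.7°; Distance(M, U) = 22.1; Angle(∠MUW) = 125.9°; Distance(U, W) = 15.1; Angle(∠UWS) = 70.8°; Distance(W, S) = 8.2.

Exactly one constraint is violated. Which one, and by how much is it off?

Distance(W, S) = 8.2 — off by 4.60.

Z = (0.00, 0.00) ✓; ZP at 24.50° ✓; |ZP| = 17.30 ✓; ∠ZPM = 68.10° ✓; |PM| = 9.300 ✓; ∠PMU = 79.70° ✓; |MU| = 22.10 ✓; ∠MUW = 125.9° ✓; |UW| = 15.10 ✓; ∠UWS = 70.80° ✓; |WS| = 12.80 ✗.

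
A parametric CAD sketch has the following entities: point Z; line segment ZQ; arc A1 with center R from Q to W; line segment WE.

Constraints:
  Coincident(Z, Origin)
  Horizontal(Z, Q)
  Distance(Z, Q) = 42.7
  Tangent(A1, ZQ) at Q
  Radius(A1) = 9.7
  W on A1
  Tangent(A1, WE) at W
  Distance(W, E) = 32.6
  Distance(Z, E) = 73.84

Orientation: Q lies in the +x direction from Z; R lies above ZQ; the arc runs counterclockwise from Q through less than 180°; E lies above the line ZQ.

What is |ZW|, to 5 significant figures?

51.915

Checks: |RW| = 9.700 ✓; ∠(RW, WE) = 90.00° ✓; |WE| = 32.60 ✓; |ZE| = 73.84 ✓.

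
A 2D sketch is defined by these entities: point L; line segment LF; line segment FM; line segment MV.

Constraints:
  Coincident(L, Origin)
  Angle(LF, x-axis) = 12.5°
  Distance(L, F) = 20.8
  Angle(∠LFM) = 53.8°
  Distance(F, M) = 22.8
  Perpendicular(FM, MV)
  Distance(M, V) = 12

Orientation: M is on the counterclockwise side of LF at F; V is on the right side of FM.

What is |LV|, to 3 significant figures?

30.6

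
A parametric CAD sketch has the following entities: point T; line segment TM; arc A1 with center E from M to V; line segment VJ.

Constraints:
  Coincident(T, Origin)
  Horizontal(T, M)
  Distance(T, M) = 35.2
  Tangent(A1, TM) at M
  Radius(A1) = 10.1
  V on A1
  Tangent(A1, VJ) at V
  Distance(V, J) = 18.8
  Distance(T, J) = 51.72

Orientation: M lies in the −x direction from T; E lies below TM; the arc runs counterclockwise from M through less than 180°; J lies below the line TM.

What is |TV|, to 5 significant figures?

46.678

T is at the origin; T and M share the same y with |TM| = 35.2 and M on the −x side, so M = (-35.200, 0.0000). A1 meets TM tangentially, so EM is at right angles to TM, so E = M + (0, -10.1) = (-35.200, -10.100). Since EV ⟂ VJ (tangency), |EJ| = √(10.1² + 18.8²) = 21.341 regardless of where V sits on A1. So J lies on both circle(T, 51.72) and circle(E, 21.341); the below-TM intersection is J = (-41.860, -30.375). V is the foot of the tangent from J: V = (-45.145, -11.864).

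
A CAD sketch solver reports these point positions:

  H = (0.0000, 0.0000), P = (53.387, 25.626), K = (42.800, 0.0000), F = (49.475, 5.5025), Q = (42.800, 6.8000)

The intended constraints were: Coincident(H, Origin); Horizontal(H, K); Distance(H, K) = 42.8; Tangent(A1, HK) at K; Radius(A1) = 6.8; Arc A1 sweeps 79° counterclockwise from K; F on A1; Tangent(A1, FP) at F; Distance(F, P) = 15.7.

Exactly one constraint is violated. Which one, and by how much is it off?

Distance(F, P) = 15.7 — off by 4.80.

H = (0.00, 0.00) ✓; H.y = 0.00, K.y = 0.00 ✓; |HK| = 42.80 ✓; ∠(QK, KH) = 90.00° ✓; |QK| = 6.800 ✓; bearing(Q→F) − bearing(Q→K) = 79.00° ✓; |QF| = 6.800 ✓; ∠(QF, FP) = 90.00° ✓; |FP| = 20.50 ✗.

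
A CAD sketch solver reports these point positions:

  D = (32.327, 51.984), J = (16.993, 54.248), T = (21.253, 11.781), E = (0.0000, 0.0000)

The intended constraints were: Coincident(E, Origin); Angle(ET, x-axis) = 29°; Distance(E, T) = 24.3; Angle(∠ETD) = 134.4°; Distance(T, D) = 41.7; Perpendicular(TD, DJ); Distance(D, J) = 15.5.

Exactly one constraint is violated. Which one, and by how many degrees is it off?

Perpendicular(TD, DJ) — off by 7.00°.

E = (0.00, 0.00) ✓; ET at 29.00° ✓; |ET| = 24.30 ✓; ∠ETD = 134.4° ✓; |TD| = 41.70 ✓; ∠(TD, DJ) = 97.00° ✗; |DJ| = 15.50 ✓.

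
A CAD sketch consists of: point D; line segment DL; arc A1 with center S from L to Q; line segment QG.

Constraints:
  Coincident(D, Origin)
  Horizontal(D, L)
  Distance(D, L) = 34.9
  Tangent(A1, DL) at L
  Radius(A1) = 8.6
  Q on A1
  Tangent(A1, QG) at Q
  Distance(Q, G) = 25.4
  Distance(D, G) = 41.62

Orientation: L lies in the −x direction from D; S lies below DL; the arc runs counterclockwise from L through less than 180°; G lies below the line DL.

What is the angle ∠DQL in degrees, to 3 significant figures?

46.5°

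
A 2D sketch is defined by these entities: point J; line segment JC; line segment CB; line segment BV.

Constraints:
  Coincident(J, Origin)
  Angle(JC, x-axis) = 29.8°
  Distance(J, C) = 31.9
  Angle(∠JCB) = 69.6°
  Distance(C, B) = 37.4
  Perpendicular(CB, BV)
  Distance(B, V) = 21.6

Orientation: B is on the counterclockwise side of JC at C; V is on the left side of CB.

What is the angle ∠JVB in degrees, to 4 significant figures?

107.5°

J is at the origin; JC runs at 29.8° with length 31.9, so C = 31.9·(cos 29.8°, sin 29.8°) = (27.68, 15.85). ∠JCB = 69.6°, so CB runs at 29.8° + (180° − 69.6°) = 140.2° from the x-axis; with |CB| = 37.4, B = C + 37.4·(cos 140.2°, sin 140.2°) = (-1.052, 39.79). CB ⟂ BV; with |BV| = 21.6 on the left of CB, V = B + 21.6·(-0.6401, -0.7683) = (-14.88, 23.20). Then cos ∠JVB = VJ·VB / (|VJ||VB|), giving 107.5°.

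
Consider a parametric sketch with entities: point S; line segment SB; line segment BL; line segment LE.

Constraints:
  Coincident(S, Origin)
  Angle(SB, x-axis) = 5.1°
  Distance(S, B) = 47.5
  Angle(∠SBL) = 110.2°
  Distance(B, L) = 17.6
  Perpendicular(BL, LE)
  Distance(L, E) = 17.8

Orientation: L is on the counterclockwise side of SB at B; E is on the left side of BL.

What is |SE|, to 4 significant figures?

43.28

∠SBL = 110.2°, so BL runs at 5.1° + (180° − 110.2°) = 74.90° from the x-axis; with |BL| = 17.6, L = B + 17.6·(cos 74.90°, sin 74.90°) = (51.90, 21.21). The perpendicularity gives LE at right angles to BL; with |LE| = 17.8 on the left of BL, E = L + 17.8·(-0.9655, 0.2605) = (34.71, 25.85). Then |SE| = |E − S| = 43.28.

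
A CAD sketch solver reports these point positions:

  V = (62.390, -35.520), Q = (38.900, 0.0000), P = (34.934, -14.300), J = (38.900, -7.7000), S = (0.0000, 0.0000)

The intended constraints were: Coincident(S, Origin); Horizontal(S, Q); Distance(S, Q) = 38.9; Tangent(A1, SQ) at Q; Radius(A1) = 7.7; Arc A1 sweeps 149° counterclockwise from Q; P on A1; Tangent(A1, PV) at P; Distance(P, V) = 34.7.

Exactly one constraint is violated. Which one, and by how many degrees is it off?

Tangent(A1, PV) at P — off by 6.70°.

S = (0.00, 0.00) ✓; S.y = 0.00, Q.y = 0.00 ✓; |SQ| = 38.90 ✓; ∠(JQ, QS) = 90.00° ✓; |JQ| = 7.700 ✓; bearing(J→P) − bearing(J→Q) = 149.0° ✓; |JP| = 7.700 ✓; ∠(JP, PV) = 96.70° ✗; |PV| = 34.70 ✓.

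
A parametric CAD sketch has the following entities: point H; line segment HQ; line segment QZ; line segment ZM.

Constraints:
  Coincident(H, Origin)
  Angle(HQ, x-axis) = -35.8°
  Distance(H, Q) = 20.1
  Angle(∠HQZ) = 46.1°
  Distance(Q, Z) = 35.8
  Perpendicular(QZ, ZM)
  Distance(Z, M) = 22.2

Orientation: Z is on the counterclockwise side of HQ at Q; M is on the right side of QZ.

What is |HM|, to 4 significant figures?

42.70

H is at the origin; HQ runs at -35.8° with length 20.1, so Q = 20.1·(cos -35.8°, sin -35.8°) = (16.30, -11.76). ∠HQZ = 46.1°, so QZ runs at -35.8° + (180° − 46.1°) = 98.10° from the x-axis; with |QZ| = 35.8, Z = Q + 35.8·(cos 98.10°, sin 98.10°) = (11.26, 23.69). The perpendicularity gives ZM at right angles to QZ; with |ZM| = 22.2 on the right of QZ, M = Z + 22.2·(0.9900, 0.1409) = (33.24, 26.81). Then |HM| = |M − H| = 42.70.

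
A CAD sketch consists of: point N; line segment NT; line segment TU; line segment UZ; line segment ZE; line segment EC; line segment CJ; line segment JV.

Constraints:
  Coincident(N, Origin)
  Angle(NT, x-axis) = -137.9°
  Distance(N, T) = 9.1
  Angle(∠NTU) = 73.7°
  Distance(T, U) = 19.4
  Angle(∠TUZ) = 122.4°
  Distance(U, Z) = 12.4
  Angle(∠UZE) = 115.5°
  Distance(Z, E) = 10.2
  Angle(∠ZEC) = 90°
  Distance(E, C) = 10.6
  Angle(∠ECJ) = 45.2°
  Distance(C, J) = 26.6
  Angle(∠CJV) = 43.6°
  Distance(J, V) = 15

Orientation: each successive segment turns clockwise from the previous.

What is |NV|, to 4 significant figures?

29.03

N is at the origin; NT runs at -137.9° with length 9.1, so T = (-6.752, -6.101). ∠NTU = 73.7° gives TU at 115.8° from the x-axis; with |TU| = 19.4, U = (-15.20, 11.37). ∠TUZ = 122.4° gives UZ at 58.20° from the x-axis; with |UZ| = 12.4, Z = (-8.661, 21.90). ∠UZE = 115.5° gives ZE at -6.300° from the x-axis; with |ZE| = 10.2, E = (1.477, 20.78). ∠ZEC = 90.0° gives EC at -96.30° from the x-axis; with |EC| = 10.6, C = (0.3140, 10.25). ∠ECJ = 45.2° gives CJ at 128.9° from the x-axis; with |CJ| = 26.6, J = (-16.39, 30.95). ∠CJV = 43.6° gives JV at -7.500° from the x-axis; with |JV| = 15.0, V = (-1.518, 28.99). Then |NV| = |V − N| = 29.03.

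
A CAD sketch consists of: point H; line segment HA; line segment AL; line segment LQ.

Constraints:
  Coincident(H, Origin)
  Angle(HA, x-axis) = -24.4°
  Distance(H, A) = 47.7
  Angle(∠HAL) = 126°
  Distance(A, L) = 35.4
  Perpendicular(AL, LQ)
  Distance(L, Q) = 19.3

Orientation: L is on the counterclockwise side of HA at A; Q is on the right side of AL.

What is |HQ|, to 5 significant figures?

85.881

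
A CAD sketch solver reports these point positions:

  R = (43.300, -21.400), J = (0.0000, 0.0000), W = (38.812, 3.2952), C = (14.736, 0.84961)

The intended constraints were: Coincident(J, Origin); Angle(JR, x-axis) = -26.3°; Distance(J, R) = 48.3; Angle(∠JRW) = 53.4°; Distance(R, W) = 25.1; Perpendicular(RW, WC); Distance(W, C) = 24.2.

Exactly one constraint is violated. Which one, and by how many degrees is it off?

Perpendicular(RW, WC) — off by 4.50°.

J = (0.00, 0.00) ✓; JR at -26.30° ✓; |JR| = 48.30 ✓; ∠JRW = 53.40° ✓; |RW| = 25.10 ✓; ∠(RW, WC) = 85.50° ✗; |WC| = 24.20 ✓.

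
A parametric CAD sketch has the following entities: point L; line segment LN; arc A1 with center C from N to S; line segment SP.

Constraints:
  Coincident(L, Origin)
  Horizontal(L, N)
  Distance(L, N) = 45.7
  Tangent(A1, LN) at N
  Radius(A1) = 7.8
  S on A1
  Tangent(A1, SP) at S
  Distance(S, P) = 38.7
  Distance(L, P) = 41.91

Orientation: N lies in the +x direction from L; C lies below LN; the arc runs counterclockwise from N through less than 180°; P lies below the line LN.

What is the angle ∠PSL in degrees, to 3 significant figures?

65.1°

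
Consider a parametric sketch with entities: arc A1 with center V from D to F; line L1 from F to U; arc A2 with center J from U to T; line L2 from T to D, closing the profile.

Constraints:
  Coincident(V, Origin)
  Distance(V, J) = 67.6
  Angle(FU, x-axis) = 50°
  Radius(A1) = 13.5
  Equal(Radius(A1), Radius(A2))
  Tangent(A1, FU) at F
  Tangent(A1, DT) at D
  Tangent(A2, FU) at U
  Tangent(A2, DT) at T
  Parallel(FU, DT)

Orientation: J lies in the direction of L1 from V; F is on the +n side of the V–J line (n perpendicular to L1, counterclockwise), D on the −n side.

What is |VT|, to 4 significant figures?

68.93

The slot axis is L1's direction at 50.0°, so u = (cos 50.0°, sin 50.0°) = (0.6428, 0.7660) and n = (−sin 50.0°, cos 50.0°) = (-0.7660, 0.6428). V is at the origin and J lies 67.6 along u from V, so J = 67.6·u = (43.45, 51.78). Tangency of A1 to both parallel lines with radius 13.5 puts F and D at V ± 13.5·n: F = (-10.34, 8.678), D = (10.34, -8.678). Equal radii place U and T the same way about J: U = J + 13.5·n = (33.11, 60.46), T = J − 13.5·n = (53.79, 43.11). Then |VT| = |T − V| = 68.93.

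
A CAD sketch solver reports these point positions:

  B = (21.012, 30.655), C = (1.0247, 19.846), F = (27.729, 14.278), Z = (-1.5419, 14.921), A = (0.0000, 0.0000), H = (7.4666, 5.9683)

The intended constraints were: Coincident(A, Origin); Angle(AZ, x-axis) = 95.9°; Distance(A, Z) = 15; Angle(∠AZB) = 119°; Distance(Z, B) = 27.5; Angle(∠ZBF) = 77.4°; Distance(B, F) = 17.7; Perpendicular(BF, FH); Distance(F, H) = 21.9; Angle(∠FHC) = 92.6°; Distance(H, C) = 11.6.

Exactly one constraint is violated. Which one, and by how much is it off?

Distance(H, C) = 11.6 — off by 3.70.

A = (0.00, 0.00) ✓; AZ at 95.90° ✓; |AZ| = 15.00 ✓; ∠AZB = 119.0° ✓; |ZB| = 27.50 ✓; ∠ZBF = 77.40° ✓; |BF| = 17.70 ✓; ∠(BF, FH) = 90.00° ✓; |FH| = 21.90 ✓; ∠FHC = 92.60° ✓; |HC| = 15.30 ✗.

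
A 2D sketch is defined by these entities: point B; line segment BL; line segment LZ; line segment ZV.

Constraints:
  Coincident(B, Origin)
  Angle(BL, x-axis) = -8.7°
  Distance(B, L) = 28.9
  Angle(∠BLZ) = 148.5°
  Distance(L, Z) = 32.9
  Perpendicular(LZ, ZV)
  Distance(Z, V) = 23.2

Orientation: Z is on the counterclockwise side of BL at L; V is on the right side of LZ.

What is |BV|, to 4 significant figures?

69.12

∠BLZ = 148.5°, so LZ runs at -8.7° + (180° − 148.5°) = 22.80° from the x-axis; with |LZ| = 32.9, Z = L + 32.9·(cos 22.80°, sin 22.80°) = (58.90, 8.378). LZ ⟂ ZV; with |ZV| = 23.2 on the right of LZ, V = Z + 23.2·(0.3875, -0.9219) = (67.89, -13.01). Then |BV| = |V − B| = 69.12.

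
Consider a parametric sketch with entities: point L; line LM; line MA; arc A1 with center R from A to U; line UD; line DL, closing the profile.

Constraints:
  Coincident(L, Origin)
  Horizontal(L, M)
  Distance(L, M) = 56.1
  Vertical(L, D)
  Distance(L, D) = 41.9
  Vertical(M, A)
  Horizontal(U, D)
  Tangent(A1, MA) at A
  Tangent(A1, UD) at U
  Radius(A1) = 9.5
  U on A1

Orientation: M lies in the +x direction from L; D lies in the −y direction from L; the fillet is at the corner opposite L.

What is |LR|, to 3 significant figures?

56.8

L is at the origin; LM is horizontal with |LM| = 56.1 and M on the +x side, so M = (56.1, 0.00). LD is vertical with |LD| = 41.9 and D on the −y side, so D = (0.00, -41.9). The virtual corner opposite L is at (56.1, -41.9). Since A1 is tangent to MA there, RA ⟂ MA and A1 meets UD tangentially, so RU is at right angles to UD, with radius 9.5, so the center R sits 9.5 in from both sides at R = (46.6, -32.4). Then |LR| = |R − L| = 56.8.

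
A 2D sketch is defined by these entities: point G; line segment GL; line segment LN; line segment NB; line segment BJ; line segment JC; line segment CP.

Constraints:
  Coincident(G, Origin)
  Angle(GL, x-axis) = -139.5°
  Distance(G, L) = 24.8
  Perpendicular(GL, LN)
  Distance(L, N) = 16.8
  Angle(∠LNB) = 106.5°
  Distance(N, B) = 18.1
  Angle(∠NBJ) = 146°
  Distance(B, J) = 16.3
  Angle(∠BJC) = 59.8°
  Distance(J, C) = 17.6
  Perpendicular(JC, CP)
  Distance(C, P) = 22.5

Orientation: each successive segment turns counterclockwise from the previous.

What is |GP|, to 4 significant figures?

29.65

G is at the origin; GL runs at -139.5° with length 24.8, so L = (-18.86, -16.11). GL ⟂ LN, so LN runs at -49.50°; with |LN| = 16.8, N = (-7.947, -28.88). ∠LNB = 106.5° gives NB at 24.00° from the x-axis; with |NB| = 18.1, B = (8.588, -21.52). ∠NBJ = 146.0° gives BJ at 58.00° from the x-axis; with |BJ| = 16.3, J = (17.23, -7.696). ∠BJC = 59.8° gives JC at 178.2° from the x-axis; with |JC| = 17.6, C = (-0.3658, -7.143). JC is perpendicular to CP, so CP runs at -91.80°; with |CP| = 22.5, P = (-1.073, -29.63). Then |GP| = |P − G| = 29.65.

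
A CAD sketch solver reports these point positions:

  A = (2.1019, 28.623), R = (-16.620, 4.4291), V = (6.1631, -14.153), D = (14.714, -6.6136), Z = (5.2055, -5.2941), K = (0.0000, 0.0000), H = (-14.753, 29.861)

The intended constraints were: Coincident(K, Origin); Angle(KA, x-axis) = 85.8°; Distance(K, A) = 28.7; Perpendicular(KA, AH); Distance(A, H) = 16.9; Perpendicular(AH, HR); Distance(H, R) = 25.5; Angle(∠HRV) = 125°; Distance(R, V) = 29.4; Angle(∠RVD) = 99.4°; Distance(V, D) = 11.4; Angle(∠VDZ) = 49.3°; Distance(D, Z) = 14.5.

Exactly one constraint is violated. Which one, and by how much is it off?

Distance(D, Z) = 14.5 — off by 4.90.

K = (0.00, 0.00) ✓; KA at 85.80° ✓; |KA| = 28.70 ✓; ∠(KA, AH) = 90.00° ✓; |AH| = 16.90 ✓; ∠(AH, HR) = 90.00° ✓; |HR| = 25.50 ✓; ∠HRV = 125.0° ✓; |RV| = 29.40 ✓; ∠RVD = 99.40° ✓; |VD| = 11.40 ✓; ∠VDZ = 49.30° ✓; |DZ| = 9.600 ✗.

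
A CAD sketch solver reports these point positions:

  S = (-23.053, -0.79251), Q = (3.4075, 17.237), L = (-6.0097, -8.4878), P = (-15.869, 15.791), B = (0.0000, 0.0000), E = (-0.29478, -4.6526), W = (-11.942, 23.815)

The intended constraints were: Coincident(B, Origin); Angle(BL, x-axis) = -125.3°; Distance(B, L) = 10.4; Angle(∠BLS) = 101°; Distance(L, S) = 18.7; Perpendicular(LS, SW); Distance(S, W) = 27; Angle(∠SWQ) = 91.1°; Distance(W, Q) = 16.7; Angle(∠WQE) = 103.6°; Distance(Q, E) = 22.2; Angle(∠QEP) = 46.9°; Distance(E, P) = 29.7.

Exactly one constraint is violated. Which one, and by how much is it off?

Distance(E, P) = 29.7 — off by 4.00.

B = (0.00, 0.00) ✓; BL at -125.3° ✓; |BL| = 10.40 ✓; ∠BLS = 101.0° ✓; |LS| = 18.70 ✓; ∠(LS, SW) = 90.00° ✓; |SW| = 27.00 ✓; ∠SWQ = 91.10° ✓; |WQ| = 16.70 ✓; ∠WQE = 103.6° ✓; |QE| = 22.20 ✓; ∠QEP = 46.90° ✓; |EP| = 25.70 ✗.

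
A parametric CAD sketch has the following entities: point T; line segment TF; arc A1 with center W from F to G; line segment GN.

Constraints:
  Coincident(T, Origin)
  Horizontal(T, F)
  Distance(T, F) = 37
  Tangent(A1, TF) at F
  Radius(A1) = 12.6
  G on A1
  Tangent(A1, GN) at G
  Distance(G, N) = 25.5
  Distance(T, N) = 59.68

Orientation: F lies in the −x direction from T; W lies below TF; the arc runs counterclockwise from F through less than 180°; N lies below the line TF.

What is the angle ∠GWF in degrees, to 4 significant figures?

101.7°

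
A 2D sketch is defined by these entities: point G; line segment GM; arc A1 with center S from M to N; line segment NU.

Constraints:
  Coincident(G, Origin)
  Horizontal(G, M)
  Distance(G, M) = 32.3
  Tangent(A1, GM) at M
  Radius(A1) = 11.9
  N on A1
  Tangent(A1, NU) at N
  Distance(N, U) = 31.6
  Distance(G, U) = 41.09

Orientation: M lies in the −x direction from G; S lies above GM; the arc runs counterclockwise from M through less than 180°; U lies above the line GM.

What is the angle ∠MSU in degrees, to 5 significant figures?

143.88°

Checks: |SN| = 11.90 ✓; ∠(SN, NU) = 90.00° ✓; |NU| = 31.60 ✓; |GU| = 41.09 ✓.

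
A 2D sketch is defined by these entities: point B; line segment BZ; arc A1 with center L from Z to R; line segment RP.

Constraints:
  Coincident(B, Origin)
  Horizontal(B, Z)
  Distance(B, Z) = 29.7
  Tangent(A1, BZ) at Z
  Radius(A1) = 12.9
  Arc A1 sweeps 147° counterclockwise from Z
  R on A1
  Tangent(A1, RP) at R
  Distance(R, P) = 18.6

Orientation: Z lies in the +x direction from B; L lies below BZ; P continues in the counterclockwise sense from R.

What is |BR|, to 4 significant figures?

32.81

B is at the origin; BZ is horizontal with |BZ| = 29.7 and Z on the +x side, so Z = (29.70, 0.000). Tangency of A1 to BZ means the radius LZ is perpendicular to BZ, so L = Z + (0, -12.9) = (29.70, -12.90). On A1, Z sits at bearing 90° from L; a 147° counterclockwise sweep puts R at bearing 237°, so R = L + 12.9·(cos 237°, sin 237°) = (22.67, -23.72). Then |BR| = |R − B| = 32.81.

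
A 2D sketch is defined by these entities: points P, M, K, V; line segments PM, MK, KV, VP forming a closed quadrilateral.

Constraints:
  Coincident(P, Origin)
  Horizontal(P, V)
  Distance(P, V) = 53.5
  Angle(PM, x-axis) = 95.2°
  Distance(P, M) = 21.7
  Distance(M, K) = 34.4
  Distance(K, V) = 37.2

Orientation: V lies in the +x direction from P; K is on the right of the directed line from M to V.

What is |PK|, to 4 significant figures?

18.41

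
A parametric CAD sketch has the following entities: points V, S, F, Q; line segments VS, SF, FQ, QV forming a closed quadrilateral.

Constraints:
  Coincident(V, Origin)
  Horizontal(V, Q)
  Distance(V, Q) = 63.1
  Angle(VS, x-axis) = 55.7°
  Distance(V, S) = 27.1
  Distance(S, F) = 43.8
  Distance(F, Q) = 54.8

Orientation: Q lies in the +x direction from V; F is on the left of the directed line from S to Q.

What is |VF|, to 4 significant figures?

70.51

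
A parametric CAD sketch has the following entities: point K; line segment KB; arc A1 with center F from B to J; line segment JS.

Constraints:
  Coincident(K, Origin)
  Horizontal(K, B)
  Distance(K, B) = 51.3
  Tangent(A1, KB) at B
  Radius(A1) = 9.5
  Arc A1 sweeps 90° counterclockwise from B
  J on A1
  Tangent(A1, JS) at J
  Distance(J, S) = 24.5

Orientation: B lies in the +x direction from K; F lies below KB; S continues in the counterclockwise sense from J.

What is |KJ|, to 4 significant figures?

42.87

K is at the origin; KB is horizontal with |KB| = 51.3 and B on the +x side, so B = (51.30, 0.000). A1 meets KB tangentially, so FB is at right angles to KB, so F = B + (0, -9.5) = (51.30, -9.500). On A1, B sits at bearing 90° from F; a 90° counterclockwise sweep puts J at bearing 180°, so J = F + 9.5·(cos 180°, sin 180°) = (41.80, -9.500). Then |KJ| = |J − K| = 42.87.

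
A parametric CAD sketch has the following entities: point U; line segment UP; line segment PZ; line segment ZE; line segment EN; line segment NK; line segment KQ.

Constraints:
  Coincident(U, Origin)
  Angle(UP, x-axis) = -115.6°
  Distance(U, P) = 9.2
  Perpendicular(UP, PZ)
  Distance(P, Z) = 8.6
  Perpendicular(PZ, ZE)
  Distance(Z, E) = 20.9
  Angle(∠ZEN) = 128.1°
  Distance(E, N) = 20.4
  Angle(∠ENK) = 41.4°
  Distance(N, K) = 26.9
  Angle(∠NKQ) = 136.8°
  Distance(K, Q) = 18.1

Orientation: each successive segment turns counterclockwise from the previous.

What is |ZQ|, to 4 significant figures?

5.033

∠ENK = 41.4° gives NK at -105.1° from the x-axis; with |NK| = 26.9, K = (-3.235, -0.8474). ∠NKQ = 136.8° gives KQ at -61.90° from the x-axis; with |KQ| = 18.1, Q = (5.290, -16.81). Then |ZQ| = |Q − Z| = 5.033.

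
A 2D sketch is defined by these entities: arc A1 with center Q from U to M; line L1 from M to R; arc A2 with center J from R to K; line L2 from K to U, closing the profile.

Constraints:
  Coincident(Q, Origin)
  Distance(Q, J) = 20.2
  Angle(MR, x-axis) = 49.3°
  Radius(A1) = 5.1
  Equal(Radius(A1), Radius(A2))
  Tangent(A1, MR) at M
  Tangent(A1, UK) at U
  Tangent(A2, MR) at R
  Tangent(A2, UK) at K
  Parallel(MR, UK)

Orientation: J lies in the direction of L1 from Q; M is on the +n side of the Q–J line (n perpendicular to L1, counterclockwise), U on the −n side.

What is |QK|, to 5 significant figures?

20.834

The slot axis is L1's direction at 49.3°, so u = (cos 49.3°, sin 49.3°) = (0.65210, 0.75813) and n = (−sin 49.3°, cos 49.3°) = (-0.75813, 0.65210). Q is at the origin and J lies 20.2 along u from Q, so J = 20.2·u = (13.172, 15.314). Tangency of A1 to both parallel lines with radius 5.1 puts M and U at Q ± 5.1·n: M = (-3.8665, 3.3257), U = (3.8665, -3.3257). Equal radii place R and K the same way about J: R = J + 5.1·n = (9.3059, 18.640), K = J − 5.1·n = (17.039, 11.989). Then |QK| = |K − Q| = 20.834.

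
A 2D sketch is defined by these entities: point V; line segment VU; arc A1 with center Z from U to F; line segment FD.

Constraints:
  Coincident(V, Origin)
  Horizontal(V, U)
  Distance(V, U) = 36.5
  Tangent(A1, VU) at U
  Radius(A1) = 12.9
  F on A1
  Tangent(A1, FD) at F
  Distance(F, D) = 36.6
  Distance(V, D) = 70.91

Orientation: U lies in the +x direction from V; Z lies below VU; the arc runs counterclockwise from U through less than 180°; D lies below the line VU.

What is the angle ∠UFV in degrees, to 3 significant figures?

75.2°

Checks: |VU| = 36.50 ✓; |ZF| = 12.90 ✓; ∠(ZF, FD) = 90.00° ✓; |FD| = 36.60 ✓; |VD| = 70.91 ✓.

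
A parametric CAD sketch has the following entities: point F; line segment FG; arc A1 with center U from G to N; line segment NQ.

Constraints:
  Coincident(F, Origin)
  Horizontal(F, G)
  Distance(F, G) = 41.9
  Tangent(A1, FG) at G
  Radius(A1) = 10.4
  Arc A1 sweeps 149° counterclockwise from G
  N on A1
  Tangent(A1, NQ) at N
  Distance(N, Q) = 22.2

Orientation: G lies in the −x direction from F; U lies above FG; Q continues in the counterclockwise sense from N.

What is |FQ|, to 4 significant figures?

63.51

On A1, G sits at bearing -90° from U; a 149° counterclockwise sweep puts N at bearing 59°, so N = U + 10.4·(cos 59°, sin 59°) = (-36.54, 19.31). Since A1 is tangent to NQ there, UN ⟂ NQ, so NQ runs along (−sin 59°, cos 59°); with |NQ| = 22.2, Q = (-55.57, 30.75). Then |FQ| = |Q − F| = 63.51.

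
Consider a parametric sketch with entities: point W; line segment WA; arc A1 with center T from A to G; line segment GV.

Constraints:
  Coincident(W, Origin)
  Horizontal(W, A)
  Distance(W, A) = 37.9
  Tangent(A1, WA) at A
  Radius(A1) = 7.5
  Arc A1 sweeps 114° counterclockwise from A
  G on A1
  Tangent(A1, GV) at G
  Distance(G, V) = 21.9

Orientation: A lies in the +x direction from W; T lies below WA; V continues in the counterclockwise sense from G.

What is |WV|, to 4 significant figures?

50.30

W is at the origin; W and A share the same y with |WA| = 37.9 and A on the +x side, so A = (37.90, 0.000). The tangent condition forces TA to be normal to WA, so T = A + (0, -7.5) = (37.90, -7.500). On A1, A sits at bearing 90° from T; a 114° counterclockwise sweep puts G at bearing 204°, so G = T + 7.5·(cos 204°, sin 204°) = (31.05, -10.55). Since A1 is tangent to GV there, TG ⟂ GV, so GV runs along (−sin 204°, cos 204°); with |GV| = 21.9, V = (39.96, -30.56). Then |WV| = |V − W| = 50.30.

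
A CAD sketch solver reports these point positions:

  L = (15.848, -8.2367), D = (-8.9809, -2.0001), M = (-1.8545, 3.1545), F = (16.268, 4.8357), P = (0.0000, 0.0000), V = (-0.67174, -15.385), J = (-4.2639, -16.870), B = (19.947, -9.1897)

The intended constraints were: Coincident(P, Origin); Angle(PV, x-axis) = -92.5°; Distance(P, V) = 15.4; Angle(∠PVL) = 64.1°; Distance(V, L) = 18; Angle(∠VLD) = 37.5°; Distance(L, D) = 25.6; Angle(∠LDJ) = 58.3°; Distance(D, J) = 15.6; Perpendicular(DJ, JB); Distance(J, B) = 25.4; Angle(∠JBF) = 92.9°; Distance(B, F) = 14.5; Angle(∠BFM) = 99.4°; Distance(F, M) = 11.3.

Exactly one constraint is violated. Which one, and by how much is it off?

Distance(F, M) = 11.3 — off by 6.90.

P = (0.00, 0.00) ✓; PV at -92.50° ✓; |PV| = 15.40 ✓; ∠PVL = 64.10° ✓; |VL| = 18.00 ✓; ∠VLD = 37.50° ✓; |LD| = 25.60 ✓; ∠LDJ = 58.30° ✓; |DJ| = 15.60 ✓; ∠(DJ, JB) = 90.00° ✓; |JB| = 25.40 ✓; ∠JBF = 92.90° ✓; |BF| = 14.50 ✓; ∠BFM = 99.40° ✓; |FM| = 18.20 ✗.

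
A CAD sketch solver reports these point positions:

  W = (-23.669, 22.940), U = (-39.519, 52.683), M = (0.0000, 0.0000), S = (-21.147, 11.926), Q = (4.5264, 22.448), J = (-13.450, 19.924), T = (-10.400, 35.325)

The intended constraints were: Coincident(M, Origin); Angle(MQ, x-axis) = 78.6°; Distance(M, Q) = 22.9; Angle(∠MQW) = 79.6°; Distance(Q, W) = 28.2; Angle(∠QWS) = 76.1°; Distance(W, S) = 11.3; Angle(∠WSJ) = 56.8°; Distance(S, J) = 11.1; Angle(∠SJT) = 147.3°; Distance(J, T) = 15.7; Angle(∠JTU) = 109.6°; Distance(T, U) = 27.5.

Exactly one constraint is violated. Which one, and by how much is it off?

Distance(T, U) = 27.5 — off by 6.40.

M = (0.00, 0.00) ✓; MQ at 78.60° ✓; |MQ| = 22.90 ✓; ∠MQW = 79.60° ✓; |QW| = 28.20 ✓; ∠QWS = 76.10° ✓; |WS| = 11.30 ✓; ∠WSJ = 56.80° ✓; |SJ| = 11.10 ✓; ∠SJT = 147.3° ✓; |JT| = 15.70 ✓; ∠JTU = 109.6° ✓; |TU| = 33.90 ✗.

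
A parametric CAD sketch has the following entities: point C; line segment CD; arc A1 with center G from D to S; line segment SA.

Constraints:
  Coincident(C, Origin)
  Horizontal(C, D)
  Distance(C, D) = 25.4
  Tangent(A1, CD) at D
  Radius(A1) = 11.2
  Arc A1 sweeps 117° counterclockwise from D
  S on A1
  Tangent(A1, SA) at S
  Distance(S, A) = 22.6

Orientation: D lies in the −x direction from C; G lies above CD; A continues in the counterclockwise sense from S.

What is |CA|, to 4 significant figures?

44.56

C is at the origin; C and D share the same y with |CD| = 25.4 and D on the −x side, so D = (-25.40, 0.000). Since A1 is tangent to CD there, GD ⟂ CD, so G = D + (0, 11.2) = (-25.40, 11.20). On A1, D sits at bearing -90° from G; a 117° counterclockwise sweep puts S at bearing 27°, so S = G + 11.2·(cos 27°, sin 27°) = (-15.42, 16.28). A1 meets SA tangentially, so GS is at right angles to SA, so SA runs along (−sin 27°, cos 27°); with |SA| = 22.6, A = (-25.68, 36.42). Then |CA| = |A − C| = 44.56.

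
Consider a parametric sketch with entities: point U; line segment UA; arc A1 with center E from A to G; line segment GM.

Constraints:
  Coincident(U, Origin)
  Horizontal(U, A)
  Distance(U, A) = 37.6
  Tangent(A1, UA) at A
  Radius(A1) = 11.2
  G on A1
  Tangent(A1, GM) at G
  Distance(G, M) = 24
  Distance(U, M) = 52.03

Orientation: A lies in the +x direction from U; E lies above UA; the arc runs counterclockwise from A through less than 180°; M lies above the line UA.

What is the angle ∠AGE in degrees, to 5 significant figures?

30.684°

Checks: |EG| = 11.20 ✓; ∠(EG, GM) = 90.00° ✓; |GM| = 24.00 ✓; |UM| = 52.03 ✓.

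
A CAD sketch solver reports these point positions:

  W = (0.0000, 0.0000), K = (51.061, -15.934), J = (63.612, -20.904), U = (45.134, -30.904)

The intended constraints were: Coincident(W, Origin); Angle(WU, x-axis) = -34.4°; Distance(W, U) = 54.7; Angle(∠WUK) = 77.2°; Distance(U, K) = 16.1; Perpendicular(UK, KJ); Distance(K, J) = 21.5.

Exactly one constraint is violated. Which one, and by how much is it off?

Distance(K, J) = 21.5 — off by 8.00.

W = (0.00, 0.00) ✓; WU at -34.40° ✓; |WU| = 54.70 ✓; ∠WUK = 77.20° ✓; |UK| = 16.10 ✓; ∠(UK, KJ) = 90.00° ✓; |KJ| = 13.50 ✗.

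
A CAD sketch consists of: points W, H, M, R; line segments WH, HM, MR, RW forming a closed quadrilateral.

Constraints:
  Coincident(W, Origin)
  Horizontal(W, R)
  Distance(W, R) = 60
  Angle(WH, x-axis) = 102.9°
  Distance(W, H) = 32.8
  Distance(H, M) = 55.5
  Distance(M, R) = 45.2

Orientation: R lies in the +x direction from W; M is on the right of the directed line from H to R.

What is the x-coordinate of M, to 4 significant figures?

18.24

W is at the origin; WR is horizontal with |WR| = 60.0 and R in +x, so R = (60.0, 0). WH runs at 102.9° with |WH| = 32.8, so H = (-7.323, 31.97). M is determined by |HM| = 55.5 and |MR| = 45.2 together: it lies at the intersection of circle(H, 55.5) and circle(R, 45.2). With |HR| = 74.53, the foot of the radical line on HR is 44.22 from H and the perpendicular offset is √(55.5² − 44.22²) = 33.53. Taking the right-of-HR solution: M = (18.24, -17.29).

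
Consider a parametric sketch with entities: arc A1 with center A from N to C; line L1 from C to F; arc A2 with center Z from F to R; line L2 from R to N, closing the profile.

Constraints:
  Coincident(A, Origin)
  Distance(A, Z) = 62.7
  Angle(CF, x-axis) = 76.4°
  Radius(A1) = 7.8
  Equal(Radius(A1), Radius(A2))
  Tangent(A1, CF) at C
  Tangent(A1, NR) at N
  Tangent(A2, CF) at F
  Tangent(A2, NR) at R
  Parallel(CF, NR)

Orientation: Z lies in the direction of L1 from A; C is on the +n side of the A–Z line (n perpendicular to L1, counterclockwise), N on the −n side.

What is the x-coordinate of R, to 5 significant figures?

22.325

The slot axis is L1's direction at 76.4°, so u = (cos 76.4°, sin 76.4°) = (0.23514, 0.97196) and n = (−sin 76.4°, cos 76.4°) = (-0.97196, 0.23514). A is at the origin and Z lies 62.7 along u from A, so Z = 62.7·u = (14.743, 60.942). Tangency of A1 to both parallel lines with radius 7.8 puts C and N at A ± 7.8·n: C = (-7.5813, 1.8341), N = (7.5813, -1.8341). Equal radii place F and R the same way about Z: F = Z + 7.8·n = (7.1621, 62.776), R = Z − 7.8·n = (22.325, 59.108). So R.x = 22.325.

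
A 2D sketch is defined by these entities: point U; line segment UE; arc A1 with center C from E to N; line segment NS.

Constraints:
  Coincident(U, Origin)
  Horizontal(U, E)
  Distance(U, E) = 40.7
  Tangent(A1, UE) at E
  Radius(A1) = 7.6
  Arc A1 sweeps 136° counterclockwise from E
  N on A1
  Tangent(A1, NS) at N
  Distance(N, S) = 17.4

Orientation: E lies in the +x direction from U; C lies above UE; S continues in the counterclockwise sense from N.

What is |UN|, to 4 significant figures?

47.80

U is at the origin; U and E share the same y with |UE| = 40.7 and E on the +x side, so E = (40.70, 0.000). The tangent condition forces CE to be normal to UE, so C = E + (0, 7.6) = (40.70, 7.600). On A1, E sits at bearing -90° from C; a 136° counterclockwise sweep puts N at bearing 46°, so N = C + 7.6·(cos 46°, sin 46°) = (45.98, 13.07). Then |UN| = |N − U| = 47.80.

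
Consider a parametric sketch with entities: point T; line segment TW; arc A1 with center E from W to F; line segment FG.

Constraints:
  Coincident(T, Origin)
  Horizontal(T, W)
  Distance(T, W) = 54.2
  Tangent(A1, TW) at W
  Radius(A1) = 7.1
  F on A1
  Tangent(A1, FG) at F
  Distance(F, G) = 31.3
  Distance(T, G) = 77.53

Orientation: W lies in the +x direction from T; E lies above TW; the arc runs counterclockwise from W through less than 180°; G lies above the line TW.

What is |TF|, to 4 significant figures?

61.31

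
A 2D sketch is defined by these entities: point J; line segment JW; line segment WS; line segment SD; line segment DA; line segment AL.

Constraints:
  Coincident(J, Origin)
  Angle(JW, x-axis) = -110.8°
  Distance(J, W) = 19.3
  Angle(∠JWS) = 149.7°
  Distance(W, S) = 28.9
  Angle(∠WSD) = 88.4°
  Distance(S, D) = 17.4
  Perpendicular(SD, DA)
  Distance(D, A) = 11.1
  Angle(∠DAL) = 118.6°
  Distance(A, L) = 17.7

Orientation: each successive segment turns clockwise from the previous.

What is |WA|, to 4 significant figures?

24.33

J is at the origin; JW runs at -110.8° with length 19.3, so W = (-6.854, -18.04). ∠JWS = 149.7° gives WS at -141.1° from the x-axis; with |WS| = 28.9, S = (-29.34, -36.19). ∠WSD = 88.4° gives SD at 127.3° from the x-axis; with |SD| = 17.4, D = (-39.89, -22.35). SD ⟂ DA, so DA runs at 37.30°; with |DA| = 11.1, A = (-31.06, -15.62). Then |WA| = |A − W| = 24.33.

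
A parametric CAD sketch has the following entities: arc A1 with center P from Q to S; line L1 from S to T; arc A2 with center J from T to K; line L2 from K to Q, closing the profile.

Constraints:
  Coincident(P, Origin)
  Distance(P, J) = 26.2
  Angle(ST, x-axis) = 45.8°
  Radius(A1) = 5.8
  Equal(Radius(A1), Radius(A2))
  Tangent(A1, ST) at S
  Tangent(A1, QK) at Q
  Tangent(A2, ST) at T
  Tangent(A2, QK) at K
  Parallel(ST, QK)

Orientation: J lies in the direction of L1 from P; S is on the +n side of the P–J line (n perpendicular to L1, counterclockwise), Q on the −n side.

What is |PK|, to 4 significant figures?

26.83

The slot axis is L1's direction at 45.8°, so u = (cos 45.8°, sin 45.8°) = (0.6972, 0.7169) and n = (−sin 45.8°, cos 45.8°) = (-0.7169, 0.6972). P is at the origin and J lies 26.2 along u from P, so J = 26.2·u = (18.27, 18.78). Tangency of A1 to both parallel lines with radius 5.8 puts S and Q at P ± 5.8·n: S = (-4.158, 4.044), Q = (4.158, -4.044). Equal radii place T and K the same way about J: T = J + 5.8·n = (14.11, 22.83), K = J − 5.8·n = (22.42, 14.74). Then |PK| = |K − P| = 26.83.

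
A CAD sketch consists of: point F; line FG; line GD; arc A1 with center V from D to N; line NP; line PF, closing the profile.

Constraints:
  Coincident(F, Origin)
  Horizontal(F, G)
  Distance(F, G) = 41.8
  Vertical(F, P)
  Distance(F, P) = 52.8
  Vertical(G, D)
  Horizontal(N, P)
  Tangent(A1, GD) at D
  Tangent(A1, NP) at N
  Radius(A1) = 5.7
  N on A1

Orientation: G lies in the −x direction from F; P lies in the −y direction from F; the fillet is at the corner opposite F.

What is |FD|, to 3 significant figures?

63.0

F is at the origin; FG is horizontal with |FG| = 41.8 and G on the −x side, so G = (-41.8, 0.00). F and P share the same x with |FP| = 52.8 and P on the −y side, so P = (0.00, -52.8). The virtual corner opposite F is at (-41.8, -52.8). Since A1 is tangent to GD there, VD ⟂ GD and A1 meets NP tangentially, so VN is at right angles to NP, with radius 5.7, so the center V sits 5.7 in from both sides at V = (-36.1, -47.1). That places the tangent points at D = (-41.8, -47.1) on GD and N = (-36.1, -52.8) on NP. Then |FD| = |D − F| = 63.0.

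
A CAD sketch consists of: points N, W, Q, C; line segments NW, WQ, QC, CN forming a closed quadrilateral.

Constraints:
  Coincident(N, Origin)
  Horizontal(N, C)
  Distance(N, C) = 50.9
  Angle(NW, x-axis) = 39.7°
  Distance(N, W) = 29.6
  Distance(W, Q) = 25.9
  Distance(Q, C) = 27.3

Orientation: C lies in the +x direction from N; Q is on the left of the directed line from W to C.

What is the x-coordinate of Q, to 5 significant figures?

47.355

Checks: |WQ| = 25.90 ✓; |QC| = 27.30 ✓.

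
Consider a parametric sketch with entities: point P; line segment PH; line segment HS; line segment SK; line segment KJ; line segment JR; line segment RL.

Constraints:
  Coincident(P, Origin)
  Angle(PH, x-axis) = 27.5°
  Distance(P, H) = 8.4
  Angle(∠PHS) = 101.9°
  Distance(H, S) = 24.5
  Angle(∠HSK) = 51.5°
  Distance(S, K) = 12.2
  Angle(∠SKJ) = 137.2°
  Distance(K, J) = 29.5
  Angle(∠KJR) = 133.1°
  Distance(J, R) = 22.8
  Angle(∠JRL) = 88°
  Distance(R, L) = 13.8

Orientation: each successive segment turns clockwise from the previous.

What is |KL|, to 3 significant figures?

43.2

P is at the origin; PH runs at 27.5° with length 8.4, so H = (7.45, 3.88). ∠PHS = 101.9° gives HS at -50.6° from the x-axis; with |HS| = 24.5, S = (23.0, -15.1). ∠HSK = 51.5° gives SK at -179° from the x-axis; with |SK| = 12.2, K = (10.8, -15.2). ∠SKJ = 137.2° gives KJ at 138° from the x-axis; with |KJ| = 29.5, J = (-11.2, 4.46). ∠KJR = 133.1° gives JR at 91.2° from the x-axis; with |JR| = 22.8, R = (-11.6, 27.3). ∠JRL = 88.0° gives RL at -0.800° from the x-axis; with |RL| = 13.8, L = (2.17, 27.1). Then |KL| = |L − K| = 43.2.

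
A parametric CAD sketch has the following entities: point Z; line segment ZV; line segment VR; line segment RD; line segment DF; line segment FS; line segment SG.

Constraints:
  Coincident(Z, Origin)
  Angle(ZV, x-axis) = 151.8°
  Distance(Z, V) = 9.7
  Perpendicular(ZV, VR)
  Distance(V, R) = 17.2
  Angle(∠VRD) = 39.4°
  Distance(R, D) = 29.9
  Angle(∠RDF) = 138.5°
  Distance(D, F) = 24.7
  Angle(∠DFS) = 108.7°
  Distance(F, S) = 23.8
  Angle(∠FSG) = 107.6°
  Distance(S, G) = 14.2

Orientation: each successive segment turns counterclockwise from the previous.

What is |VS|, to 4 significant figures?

37.69

Z is at the origin; ZV runs at 151.8° with length 9.7, so V = (-8.549, 4.584). ZV is perpendicular to VR, so VR runs at -118.2°; with |VR| = 17.2, R = (-16.68, -10.57). ∠VRD = 39.4° gives RD at 22.40° from the x-axis; with |RD| = 29.9, D = (10.97, 0.8193). ∠RDF = 138.5° gives DF at 63.90° from the x-axis; with |DF| = 24.7, F = (21.83, 23.00). ∠DFS = 108.7° gives FS at 135.2° from the x-axis; with |FS| = 23.8, S = (4.946, 39.77). Then |VS| = |S − V| = 37.69.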